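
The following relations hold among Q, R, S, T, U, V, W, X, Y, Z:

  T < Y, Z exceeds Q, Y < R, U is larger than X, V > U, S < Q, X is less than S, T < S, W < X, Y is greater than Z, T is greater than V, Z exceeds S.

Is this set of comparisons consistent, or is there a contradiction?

consistent

Every relation is compatible with W < X < U < V < T < S < Q < Z < Y < R; the set is consistent.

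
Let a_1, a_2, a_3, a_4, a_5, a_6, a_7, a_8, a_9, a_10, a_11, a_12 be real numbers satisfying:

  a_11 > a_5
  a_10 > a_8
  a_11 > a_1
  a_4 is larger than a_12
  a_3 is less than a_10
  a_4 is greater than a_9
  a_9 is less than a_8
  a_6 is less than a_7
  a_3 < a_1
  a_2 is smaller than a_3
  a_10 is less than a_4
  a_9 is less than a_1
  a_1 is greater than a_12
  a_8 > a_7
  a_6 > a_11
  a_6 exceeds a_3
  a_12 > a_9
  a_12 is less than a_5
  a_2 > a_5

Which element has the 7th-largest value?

a_1

The consecutive relations fix a unique order: a_9 < a_12 < a_5 < a_2 < a_3 < a_1 < a_11 < a_6 < a_7 < a_8 < a_10 < a_4.
Counting 7 from the largest end gives a_1.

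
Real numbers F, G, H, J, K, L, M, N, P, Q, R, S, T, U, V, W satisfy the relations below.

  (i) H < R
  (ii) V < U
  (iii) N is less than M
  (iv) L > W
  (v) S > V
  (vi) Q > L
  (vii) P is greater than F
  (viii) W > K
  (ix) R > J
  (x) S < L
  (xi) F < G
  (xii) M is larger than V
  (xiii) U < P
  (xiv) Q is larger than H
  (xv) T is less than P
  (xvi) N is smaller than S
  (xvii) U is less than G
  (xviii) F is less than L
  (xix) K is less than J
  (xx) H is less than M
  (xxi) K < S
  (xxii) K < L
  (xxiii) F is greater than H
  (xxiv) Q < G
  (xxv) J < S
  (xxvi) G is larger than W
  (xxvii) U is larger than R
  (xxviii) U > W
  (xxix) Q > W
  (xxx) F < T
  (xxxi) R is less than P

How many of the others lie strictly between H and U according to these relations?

The relations place H below U. An element lies strictly between them when it is forced above H and also forced below U.
Above H: {F, R, M, L, Q, G, T, P}. Below U: {V, K, J, R, W}.
Intersection: {R} — 1.

1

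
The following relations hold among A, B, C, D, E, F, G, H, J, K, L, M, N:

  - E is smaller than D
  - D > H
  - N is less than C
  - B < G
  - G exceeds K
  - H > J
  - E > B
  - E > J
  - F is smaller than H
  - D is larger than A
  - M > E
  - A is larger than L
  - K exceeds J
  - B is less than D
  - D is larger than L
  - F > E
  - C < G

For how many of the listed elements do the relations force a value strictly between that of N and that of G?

1

The relations place N below G. An element lies strictly between them when it is forced above N and also forced below G.
Above N: {C}. Below G: {B, J, K, C}.
Intersection: {C} — 1.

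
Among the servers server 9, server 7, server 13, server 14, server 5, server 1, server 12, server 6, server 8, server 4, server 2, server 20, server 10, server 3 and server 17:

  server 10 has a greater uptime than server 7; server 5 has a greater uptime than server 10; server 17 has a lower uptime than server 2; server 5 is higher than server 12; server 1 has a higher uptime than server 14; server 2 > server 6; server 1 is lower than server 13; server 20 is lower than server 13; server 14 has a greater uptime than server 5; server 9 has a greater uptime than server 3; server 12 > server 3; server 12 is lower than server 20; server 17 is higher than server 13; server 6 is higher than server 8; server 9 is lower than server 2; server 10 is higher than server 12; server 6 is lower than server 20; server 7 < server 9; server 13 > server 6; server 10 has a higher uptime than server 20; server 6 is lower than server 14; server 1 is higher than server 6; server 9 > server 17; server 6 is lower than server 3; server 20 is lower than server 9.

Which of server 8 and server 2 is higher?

The relevant relations are server 8 < server 6; server 6 < server 3; server 3 < server 12; server 12 < server 20; server 20 < server 10; server 10 < server 5; server 5 < server 14; server 14 < server 1; server 1 < server 13; server 13 < server 17; server 17 < server 9; server 9 < server 2.
Together: server 8 < server 6 < server 3 < server 12 < server 20 < server 10 < server 5 < server 14 < server 1 < server 13 < server 17 < server 9 < server 2.
So server 8 < server 2; server 2 is the higher of the two.

server 2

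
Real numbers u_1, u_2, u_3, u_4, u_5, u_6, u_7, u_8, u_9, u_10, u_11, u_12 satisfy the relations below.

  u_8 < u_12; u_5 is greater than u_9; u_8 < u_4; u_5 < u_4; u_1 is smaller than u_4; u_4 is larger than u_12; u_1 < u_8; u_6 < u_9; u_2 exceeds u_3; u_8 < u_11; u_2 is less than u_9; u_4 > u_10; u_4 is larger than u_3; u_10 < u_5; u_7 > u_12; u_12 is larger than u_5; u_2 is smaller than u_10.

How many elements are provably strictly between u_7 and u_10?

2

The relations place u_10 below u_7. An element lies strictly between them when it is forced above u_10 and also forced below u_7.
Above u_10: {u_5, u_12, u_4}. Below u_7: {u_3, u_2, u_1, u_6, u_9, u_8, u_5, u_12}.
Intersection: {u_5, u_12} — 2.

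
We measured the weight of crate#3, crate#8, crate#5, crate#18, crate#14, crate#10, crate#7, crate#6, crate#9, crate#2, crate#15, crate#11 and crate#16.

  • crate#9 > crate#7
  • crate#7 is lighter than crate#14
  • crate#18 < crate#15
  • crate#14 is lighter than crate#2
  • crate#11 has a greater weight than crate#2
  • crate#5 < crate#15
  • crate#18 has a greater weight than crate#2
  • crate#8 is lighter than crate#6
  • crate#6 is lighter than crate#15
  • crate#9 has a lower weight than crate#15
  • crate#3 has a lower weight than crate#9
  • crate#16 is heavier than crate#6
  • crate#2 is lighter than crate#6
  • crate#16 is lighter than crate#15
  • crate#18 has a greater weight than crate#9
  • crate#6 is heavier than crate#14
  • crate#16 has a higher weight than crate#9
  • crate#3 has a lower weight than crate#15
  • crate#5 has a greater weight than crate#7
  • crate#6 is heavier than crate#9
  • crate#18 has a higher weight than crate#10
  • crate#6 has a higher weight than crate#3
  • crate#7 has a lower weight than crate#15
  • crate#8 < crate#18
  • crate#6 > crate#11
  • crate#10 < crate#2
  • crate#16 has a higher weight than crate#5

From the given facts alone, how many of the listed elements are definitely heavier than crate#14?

The elements the relations force above crate#14 are crate#2, crate#11, crate#6, crate#18, crate#16, crate#15 — no chain reaches any other.
That is 6.

6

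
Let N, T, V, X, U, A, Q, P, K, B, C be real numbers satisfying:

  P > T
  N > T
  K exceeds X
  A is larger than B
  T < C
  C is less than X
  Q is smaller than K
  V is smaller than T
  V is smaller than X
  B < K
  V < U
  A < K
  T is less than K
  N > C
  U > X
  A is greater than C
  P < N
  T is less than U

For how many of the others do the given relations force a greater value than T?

From T the given relations immediately reach C, P, N, U, K.
From those, X, A — 7 in total.
Nothing else is reachable above T; 7 in all.

7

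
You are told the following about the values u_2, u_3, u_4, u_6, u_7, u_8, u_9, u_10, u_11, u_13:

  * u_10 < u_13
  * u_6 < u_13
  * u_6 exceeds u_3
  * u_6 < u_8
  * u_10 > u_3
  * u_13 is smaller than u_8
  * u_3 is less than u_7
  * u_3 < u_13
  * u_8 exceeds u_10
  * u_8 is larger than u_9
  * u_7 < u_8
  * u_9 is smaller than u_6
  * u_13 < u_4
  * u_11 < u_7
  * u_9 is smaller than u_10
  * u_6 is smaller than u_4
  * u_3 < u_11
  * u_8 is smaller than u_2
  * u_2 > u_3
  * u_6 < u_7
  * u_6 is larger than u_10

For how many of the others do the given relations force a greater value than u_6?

5

Directly above u_6: u_13, u_7, u_8, u_4.
One step further: u_2 (5 so far).
Nothing else is reachable above u_6; 5 in all.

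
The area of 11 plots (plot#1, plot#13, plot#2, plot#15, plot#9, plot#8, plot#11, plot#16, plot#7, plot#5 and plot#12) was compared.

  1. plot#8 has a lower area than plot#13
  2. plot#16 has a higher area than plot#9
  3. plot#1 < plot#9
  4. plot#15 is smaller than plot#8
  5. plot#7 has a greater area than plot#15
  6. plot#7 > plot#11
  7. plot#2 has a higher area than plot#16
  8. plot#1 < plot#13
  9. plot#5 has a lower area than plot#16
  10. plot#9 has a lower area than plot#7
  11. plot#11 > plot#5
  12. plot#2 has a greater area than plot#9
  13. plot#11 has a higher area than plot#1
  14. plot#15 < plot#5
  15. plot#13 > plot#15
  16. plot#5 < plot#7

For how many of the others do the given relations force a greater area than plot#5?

4

Directly above plot#5: plot#11, plot#16, plot#7.
One step further: plot#2 (4 so far).
No other element is forced above plot#5 by the given relations, so the count is 4.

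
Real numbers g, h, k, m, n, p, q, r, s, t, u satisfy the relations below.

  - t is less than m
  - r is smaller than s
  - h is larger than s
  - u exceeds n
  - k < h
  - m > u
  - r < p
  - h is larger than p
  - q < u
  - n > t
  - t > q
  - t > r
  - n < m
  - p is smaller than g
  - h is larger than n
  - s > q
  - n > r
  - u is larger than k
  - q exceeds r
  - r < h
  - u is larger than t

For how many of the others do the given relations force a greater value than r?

9

The elements the relations force above r are q, s, t, p, n, u, m, g, h — no chain reaches any other.
That is 9.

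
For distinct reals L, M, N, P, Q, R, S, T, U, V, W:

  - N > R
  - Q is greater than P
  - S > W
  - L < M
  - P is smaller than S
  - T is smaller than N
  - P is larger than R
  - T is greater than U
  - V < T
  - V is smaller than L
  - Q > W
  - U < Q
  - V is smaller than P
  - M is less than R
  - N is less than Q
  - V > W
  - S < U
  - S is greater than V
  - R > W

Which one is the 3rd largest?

T

Piecing the relations together gives one ordering: W < V < L < M < R < P < S < U < T < N < Q.
Counting 3 from the largest end gives T.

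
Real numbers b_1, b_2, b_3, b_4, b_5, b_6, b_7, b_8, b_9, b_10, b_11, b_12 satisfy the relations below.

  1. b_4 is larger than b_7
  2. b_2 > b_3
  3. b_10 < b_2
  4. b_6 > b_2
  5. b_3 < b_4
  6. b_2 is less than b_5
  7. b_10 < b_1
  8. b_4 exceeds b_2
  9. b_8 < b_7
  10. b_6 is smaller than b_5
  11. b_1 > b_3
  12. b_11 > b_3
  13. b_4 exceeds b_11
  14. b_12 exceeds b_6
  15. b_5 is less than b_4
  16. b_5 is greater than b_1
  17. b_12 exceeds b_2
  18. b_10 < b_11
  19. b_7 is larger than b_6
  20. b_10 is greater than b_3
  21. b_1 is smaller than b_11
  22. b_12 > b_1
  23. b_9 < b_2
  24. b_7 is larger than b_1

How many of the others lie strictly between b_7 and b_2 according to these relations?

1

The relations place b_2 below b_7. An element lies strictly between them when it is forced above b_2 and also forced below b_7.
Above b_2: {b_6, b_12, b_5, b_4}. Below b_7: {b_9, b_3, b_10, b_1, b_6, b_8}.
Intersection: {b_6} — 1.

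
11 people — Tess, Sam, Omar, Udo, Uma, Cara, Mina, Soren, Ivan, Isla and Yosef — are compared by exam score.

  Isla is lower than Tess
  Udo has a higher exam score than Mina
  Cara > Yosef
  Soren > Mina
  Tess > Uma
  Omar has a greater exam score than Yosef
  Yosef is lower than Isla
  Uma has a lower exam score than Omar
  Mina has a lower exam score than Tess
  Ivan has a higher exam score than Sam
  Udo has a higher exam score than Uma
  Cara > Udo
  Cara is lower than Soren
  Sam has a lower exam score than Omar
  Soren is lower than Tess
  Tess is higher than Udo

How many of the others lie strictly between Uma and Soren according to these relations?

Chaining upward from Uma reaches: Omar, Udo, Cara, Tess.
Chaining downward from Soren reaches: Yosef, Mina, Udo, Cara.
Strictly between Uma and Soren are those in both lists: Udo, Cara — 2 elements.

2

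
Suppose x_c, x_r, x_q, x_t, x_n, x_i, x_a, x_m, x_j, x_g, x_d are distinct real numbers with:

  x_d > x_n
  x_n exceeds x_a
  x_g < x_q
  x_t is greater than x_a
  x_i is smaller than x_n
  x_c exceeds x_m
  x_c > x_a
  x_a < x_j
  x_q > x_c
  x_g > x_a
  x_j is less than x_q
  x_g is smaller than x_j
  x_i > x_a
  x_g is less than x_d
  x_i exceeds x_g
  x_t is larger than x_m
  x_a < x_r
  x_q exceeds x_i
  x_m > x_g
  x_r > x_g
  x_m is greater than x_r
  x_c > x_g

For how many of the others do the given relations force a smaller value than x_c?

Directly below x_c: x_a, x_g, x_m.
One step further: x_r (4 so far).
No other element is forced below x_c by the given relations, so the count is 4.

4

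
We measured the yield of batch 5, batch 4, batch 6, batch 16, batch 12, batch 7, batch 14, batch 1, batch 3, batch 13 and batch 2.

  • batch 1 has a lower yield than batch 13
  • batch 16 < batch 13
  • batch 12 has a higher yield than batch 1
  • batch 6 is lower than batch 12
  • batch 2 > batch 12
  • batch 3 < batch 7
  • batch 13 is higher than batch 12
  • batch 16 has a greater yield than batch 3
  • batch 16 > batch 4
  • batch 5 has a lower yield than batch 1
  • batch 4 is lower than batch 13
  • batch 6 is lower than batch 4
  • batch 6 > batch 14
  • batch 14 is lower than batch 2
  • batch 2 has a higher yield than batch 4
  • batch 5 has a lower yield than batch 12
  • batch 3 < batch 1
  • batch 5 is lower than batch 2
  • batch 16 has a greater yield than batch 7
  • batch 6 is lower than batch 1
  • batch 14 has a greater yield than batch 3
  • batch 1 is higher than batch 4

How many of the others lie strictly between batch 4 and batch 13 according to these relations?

3

The relations place batch 4 below batch 13. An element lies strictly between them when it is forced above batch 4 and also forced below batch 13.
Above batch 4: {batch 1, batch 12, batch 2, batch 16}. Below batch 13: {batch 3, batch 14, batch 5, batch 6, batch 1, batch 12, batch 7, batch 16}.
Intersection: {batch 1, batch 12, batch 16} — 3.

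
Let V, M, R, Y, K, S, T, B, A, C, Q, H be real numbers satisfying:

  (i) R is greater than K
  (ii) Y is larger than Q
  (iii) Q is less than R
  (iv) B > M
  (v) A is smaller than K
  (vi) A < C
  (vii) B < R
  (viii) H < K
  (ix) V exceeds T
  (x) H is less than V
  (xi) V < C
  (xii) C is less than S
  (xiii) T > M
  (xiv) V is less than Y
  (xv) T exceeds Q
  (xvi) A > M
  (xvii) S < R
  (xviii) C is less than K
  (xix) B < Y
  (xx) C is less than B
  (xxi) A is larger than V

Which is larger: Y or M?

Y

M < T and T < V give M < V.
With V < A: M < T < V < A.
Then A < C extends the chain to C.
With C < B: M < T < V < A < C < B.
With B < Y: M < T < V < A < C < B < Y.
So M < Y; Y is the larger of the two.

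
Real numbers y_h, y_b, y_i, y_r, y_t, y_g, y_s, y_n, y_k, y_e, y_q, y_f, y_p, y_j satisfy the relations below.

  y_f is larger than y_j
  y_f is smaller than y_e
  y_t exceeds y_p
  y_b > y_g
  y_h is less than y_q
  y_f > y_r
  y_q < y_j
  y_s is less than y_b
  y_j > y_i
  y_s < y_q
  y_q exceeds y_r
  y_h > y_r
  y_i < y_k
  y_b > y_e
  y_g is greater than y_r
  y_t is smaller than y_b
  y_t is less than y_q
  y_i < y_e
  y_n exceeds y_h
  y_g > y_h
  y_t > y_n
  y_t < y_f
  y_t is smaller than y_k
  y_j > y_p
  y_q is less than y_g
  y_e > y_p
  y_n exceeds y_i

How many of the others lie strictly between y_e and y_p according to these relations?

4

Chaining upward from y_p reaches: y_t, y_k, y_q, y_j, y_f, y_g, y_b.
Chaining downward from y_e reaches: y_i, y_r, y_h, y_n, y_s, y_t, y_q, y_j, y_f.
Strictly between y_p and y_e are those in both lists: y_t, y_q, y_j, y_f — 4 elements.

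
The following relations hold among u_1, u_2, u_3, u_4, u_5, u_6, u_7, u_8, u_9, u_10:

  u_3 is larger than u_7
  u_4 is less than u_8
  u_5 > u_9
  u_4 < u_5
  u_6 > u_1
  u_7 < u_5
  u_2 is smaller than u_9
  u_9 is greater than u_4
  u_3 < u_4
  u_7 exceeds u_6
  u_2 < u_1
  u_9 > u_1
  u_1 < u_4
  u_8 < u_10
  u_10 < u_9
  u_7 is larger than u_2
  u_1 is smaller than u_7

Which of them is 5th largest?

Chaining the given pairs: u_2 < u_1 < u_6 < u_7 < u_3 < u_4 < u_8 < u_10 < u_9 < u_5.
The 5th largest is u_4.

u_4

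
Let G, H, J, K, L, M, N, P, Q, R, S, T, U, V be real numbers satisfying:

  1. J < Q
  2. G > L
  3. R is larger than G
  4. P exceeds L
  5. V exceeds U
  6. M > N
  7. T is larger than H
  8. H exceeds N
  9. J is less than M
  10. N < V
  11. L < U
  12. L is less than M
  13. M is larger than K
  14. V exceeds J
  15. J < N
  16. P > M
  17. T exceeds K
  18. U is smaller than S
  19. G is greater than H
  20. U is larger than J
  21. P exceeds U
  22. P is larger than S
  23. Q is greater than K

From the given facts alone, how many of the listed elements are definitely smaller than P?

7

From P the given relations immediately reach L, U, S, M.
From those, K, J, N — 7 in total.
No other element is forced below P by the given relations, so the count is 7.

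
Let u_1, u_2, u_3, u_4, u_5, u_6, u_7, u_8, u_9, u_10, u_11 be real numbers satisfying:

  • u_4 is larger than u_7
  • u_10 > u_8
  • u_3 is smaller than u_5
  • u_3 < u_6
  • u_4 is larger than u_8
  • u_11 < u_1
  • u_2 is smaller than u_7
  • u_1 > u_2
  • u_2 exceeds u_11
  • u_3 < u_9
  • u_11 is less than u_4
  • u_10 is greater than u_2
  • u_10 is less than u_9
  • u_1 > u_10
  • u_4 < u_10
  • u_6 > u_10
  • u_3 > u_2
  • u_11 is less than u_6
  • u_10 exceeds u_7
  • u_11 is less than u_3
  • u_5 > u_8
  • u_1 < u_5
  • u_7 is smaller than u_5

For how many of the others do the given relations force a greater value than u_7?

6

The elements the relations force above u_7 are u_4, u_10, u_9, u_6, u_1, u_5 — no chain reaches any other.
That is 6.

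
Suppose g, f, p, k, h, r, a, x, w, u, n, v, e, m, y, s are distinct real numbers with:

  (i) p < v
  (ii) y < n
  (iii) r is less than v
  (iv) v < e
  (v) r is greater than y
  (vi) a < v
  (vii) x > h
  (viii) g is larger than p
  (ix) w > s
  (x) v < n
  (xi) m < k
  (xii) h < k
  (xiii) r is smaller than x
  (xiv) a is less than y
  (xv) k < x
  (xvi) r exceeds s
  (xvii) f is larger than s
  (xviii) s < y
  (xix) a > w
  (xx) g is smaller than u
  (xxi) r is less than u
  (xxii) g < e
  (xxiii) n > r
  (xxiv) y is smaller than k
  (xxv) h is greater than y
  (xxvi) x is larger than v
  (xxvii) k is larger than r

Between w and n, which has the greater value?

n

w < a and a < y give w < y.
Then y < r extends the chain to r.
With r < v: w < a < y < r < v.
With v < n: w < a < y < r < v < n.
So w < n; n is the larger of the two.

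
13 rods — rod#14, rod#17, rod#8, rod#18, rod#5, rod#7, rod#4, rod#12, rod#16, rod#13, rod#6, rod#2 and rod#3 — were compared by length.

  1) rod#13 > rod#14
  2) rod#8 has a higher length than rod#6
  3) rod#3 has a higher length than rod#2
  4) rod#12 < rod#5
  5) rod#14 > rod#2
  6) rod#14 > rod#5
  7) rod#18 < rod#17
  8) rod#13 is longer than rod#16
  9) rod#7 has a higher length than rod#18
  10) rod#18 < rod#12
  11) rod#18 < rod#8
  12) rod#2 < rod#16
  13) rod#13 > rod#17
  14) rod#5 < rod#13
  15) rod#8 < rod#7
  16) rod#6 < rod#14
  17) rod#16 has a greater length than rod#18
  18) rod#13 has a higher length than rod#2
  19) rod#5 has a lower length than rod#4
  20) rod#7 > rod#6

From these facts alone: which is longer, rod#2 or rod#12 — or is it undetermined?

Following every chain through rod#12: above rod#12 we get rod#5, rod#4, rod#14, rod#13; below rod#12 we get rod#18.
rod#2 is not reached, and no chain runs the other way from rod#2 to rod#12.
So the given relations leave the order of rod#12 and rod#2 undetermined.

undetermined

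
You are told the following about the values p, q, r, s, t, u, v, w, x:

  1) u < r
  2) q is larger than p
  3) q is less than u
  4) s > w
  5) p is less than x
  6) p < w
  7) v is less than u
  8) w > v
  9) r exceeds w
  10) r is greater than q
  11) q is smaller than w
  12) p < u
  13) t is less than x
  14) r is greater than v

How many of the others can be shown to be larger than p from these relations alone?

6

Directly above p: q, w, u, x.
One step further: s, r (6 so far).
Nothing else is reachable above p; 6 in all.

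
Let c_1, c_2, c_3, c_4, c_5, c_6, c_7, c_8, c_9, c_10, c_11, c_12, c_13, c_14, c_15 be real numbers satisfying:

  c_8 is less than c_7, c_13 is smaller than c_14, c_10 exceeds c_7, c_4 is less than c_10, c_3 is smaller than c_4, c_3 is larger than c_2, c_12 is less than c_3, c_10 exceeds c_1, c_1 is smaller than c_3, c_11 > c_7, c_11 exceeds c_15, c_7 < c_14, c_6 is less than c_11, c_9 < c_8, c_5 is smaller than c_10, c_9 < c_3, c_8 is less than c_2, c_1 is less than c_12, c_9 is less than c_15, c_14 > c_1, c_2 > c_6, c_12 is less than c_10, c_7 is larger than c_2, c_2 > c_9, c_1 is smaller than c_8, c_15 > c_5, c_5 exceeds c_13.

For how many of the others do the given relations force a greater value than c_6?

7

Directly above c_6: c_2, c_11.
One step further: c_7, c_3 (4 so far).
One step further: c_4, c_10, c_14 (7 so far).
Nothing else is reachable above c_6; 7 in all.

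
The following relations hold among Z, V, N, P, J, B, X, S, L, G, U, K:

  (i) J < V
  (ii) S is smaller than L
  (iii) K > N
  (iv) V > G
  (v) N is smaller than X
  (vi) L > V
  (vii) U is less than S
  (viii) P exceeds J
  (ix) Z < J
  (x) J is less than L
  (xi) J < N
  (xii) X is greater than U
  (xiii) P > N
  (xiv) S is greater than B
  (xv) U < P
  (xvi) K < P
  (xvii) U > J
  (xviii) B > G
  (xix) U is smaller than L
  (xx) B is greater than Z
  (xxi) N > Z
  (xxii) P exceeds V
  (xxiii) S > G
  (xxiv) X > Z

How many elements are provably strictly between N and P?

1

The relations place N below P. An element lies strictly between them when it is forced above N and also forced below P.
Above N: {K, X}. Below P: {G, Z, J, V, K, U}.
Intersection: {K} — 1.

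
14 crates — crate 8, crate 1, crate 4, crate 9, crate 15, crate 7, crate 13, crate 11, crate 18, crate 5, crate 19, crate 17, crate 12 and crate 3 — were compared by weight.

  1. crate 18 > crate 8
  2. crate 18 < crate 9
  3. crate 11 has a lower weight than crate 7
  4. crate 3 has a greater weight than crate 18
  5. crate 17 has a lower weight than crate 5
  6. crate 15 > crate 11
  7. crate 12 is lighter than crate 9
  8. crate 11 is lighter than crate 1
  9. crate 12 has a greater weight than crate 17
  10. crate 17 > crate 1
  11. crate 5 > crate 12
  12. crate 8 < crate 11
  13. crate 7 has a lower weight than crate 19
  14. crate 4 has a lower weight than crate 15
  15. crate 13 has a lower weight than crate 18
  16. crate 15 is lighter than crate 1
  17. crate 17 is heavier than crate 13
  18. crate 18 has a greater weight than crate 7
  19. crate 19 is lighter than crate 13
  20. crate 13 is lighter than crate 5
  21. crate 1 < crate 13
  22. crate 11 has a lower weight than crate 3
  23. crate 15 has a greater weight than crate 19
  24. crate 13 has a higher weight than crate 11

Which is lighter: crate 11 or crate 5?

crate 11

Link the given pairs in sequence: crate 11 < crate 7; crate 7 < crate 19; crate 19 < crate 15; crate 15 < crate 1; crate 1 < crate 13; crate 13 < crate 17; crate 17 < crate 12; crate 12 < crate 5.
Together: crate 11 < crate 7 < crate 19 < crate 15 < crate 1 < crate 13 < crate 17 < crate 12 < crate 5.
So crate 11 < crate 5; crate 11 is the lighter of the two.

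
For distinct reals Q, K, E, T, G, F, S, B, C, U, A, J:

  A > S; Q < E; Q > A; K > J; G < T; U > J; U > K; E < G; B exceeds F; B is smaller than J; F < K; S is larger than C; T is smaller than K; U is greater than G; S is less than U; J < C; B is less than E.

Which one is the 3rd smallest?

J

Chaining the given pairs: F < B < J < C < S < A < Q < E < G < T < K < U.
Counting 3 from the smallest end gives J.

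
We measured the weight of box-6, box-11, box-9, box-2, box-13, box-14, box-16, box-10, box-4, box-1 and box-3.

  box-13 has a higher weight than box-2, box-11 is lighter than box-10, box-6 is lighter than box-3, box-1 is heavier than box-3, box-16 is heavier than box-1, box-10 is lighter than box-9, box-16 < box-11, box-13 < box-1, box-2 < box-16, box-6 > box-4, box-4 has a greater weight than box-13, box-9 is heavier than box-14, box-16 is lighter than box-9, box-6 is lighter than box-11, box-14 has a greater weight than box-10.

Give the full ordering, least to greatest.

box-2 < box-13 < box-4 < box-6 < box-3 < box-1 < box-16 < box-11 < box-10 < box-14 < box-9

The consecutive links are each given: box-2 < box-13; box-13 < box-4; box-4 < box-6; box-6 < box-3; box-3 < box-1; box-1 < box-16; box-16 < box-11; box-11 < box-10; box-10 < box-14; box-14 < box-9.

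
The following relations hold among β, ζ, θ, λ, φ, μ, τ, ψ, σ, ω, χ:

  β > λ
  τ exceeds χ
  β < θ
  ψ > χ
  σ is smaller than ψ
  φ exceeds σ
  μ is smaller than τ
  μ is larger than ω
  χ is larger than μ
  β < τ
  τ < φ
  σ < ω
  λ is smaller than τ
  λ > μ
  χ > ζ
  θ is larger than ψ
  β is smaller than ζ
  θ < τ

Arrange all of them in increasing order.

σ < ω < μ < λ < β < ζ < χ < ψ < θ < τ < φ

The consecutive links are each given: σ < ω; ω < μ; μ < λ; λ < β; β < ζ; ζ < χ; χ < ψ; ψ < θ; θ < τ; τ < φ.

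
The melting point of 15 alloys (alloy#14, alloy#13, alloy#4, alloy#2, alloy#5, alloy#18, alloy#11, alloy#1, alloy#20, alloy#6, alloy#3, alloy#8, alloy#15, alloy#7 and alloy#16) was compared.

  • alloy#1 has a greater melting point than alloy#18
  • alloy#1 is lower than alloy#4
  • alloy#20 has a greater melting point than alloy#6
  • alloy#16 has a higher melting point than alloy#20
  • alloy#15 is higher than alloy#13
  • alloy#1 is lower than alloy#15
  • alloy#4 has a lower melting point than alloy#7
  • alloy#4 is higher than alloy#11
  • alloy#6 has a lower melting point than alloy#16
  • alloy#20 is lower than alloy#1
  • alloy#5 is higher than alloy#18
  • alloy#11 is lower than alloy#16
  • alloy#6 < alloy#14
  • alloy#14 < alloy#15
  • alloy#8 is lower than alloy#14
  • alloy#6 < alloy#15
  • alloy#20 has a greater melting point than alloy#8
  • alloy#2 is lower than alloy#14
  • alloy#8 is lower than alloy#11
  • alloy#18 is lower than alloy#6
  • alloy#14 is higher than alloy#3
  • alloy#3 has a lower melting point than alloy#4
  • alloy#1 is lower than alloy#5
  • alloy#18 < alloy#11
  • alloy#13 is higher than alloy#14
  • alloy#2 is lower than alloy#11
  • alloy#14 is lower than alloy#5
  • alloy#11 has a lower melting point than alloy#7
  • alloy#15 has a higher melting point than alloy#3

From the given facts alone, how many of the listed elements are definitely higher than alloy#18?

11

Directly above alloy#18: alloy#6, alloy#11, alloy#1, alloy#5.
One step further: alloy#20, alloy#4, alloy#7, alloy#14, alloy#16, alloy#15 (10 so far).
One step further: alloy#13 (11 so far).
No other element is forced above alloy#18 by the given relations, so the count is 11.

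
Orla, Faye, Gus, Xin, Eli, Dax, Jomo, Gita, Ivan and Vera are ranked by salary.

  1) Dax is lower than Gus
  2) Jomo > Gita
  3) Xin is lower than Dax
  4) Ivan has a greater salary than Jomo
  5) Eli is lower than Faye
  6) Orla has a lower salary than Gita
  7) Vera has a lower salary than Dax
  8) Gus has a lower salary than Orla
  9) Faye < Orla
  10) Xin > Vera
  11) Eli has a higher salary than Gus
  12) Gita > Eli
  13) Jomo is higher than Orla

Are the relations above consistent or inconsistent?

Every relation is compatible with Vera < Xin < Dax < Gus < Eli < Faye < Orla < Gita < Jomo < Ivan; the set is consistent.

consistent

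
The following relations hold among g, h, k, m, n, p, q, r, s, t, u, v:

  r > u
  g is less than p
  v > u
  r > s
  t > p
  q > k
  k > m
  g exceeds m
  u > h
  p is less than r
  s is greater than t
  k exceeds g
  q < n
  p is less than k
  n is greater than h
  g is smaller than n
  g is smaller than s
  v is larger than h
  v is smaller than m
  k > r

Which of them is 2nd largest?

q

Piecing the relations together gives one ordering: h < u < v < m < g < p < t < s < r < k < q < n.
Counting 2 from the largest end gives q.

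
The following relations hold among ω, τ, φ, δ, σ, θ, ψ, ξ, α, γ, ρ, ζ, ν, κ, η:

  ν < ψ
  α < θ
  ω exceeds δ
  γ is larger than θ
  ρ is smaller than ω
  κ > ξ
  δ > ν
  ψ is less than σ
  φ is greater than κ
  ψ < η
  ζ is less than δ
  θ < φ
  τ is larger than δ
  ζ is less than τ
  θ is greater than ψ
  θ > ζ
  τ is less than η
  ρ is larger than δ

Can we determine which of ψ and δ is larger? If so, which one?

Following every chain through ψ: above ψ we get θ, σ, η, γ, φ; below ψ we get ν.
δ is not reached, and no chain runs the other way from δ to ψ.
So the given relations leave the order of ψ and δ undetermined.

undetermined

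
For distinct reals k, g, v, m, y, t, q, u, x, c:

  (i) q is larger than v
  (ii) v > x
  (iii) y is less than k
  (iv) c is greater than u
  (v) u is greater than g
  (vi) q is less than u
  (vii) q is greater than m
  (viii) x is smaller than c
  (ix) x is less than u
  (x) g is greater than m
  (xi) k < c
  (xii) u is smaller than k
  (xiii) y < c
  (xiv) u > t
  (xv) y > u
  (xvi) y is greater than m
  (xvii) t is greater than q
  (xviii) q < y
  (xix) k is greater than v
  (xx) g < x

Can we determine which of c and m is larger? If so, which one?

c

m < g and g < x give m < x.
Then x < v extends the chain to v.
With v < q: m < g < x < v < q.
Then q < t extends the chain to t.
Then t < u extends the chain to u.
Then u < y extends the chain to y.
With y < k: m < g < x < v < q < t < u < y < k.
With k < c: m < g < x < v < q < t < u < y < k < c.
So c is larger.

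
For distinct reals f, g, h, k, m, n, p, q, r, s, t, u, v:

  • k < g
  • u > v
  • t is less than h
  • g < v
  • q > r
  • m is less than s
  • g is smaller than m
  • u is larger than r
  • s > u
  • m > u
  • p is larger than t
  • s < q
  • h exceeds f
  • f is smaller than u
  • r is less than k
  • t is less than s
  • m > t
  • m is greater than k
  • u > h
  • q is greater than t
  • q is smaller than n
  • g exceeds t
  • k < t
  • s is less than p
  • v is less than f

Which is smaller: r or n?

r

Following the relations from r: r < k < g < v < f < h < u < m < s < q < n.
So r < n; r is the smaller of the two.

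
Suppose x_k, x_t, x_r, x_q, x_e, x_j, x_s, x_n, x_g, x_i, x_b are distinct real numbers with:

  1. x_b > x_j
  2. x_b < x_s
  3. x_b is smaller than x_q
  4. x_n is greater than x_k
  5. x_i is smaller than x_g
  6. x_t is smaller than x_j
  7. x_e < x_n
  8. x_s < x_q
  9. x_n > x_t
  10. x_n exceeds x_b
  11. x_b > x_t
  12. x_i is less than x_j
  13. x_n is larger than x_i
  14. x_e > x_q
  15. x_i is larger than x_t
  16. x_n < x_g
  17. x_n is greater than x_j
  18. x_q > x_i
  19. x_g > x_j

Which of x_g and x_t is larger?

Following the relations from x_t: x_t < x_i < x_j < x_b < x_s < x_q < x_e < x_n < x_g.
So x_t < x_g; x_g is the larger of the two.

x_g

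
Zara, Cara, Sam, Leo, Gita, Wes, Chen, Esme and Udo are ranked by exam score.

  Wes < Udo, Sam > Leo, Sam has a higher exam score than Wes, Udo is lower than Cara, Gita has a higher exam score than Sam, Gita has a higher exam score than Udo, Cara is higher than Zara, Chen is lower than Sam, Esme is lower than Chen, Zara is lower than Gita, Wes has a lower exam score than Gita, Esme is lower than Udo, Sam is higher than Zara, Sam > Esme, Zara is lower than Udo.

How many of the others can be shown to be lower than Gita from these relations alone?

The elements the relations force below Gita are Leo, Esme, Wes, Zara, Chen, Udo, Sam — no chain reaches any other.
That is 7.

7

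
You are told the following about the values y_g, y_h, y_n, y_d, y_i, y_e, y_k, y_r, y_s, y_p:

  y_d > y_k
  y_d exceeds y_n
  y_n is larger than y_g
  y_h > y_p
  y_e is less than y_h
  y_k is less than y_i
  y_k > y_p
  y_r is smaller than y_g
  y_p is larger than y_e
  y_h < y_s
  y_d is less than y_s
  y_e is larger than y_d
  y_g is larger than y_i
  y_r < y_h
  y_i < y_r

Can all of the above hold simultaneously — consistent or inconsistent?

Chaining the given relations yields y_k < y_i < y_r < y_g < y_n < y_d < y_e < y_p, so y_k < y_p. But one relation states y_p < y_k. These cannot both hold.

inconsistent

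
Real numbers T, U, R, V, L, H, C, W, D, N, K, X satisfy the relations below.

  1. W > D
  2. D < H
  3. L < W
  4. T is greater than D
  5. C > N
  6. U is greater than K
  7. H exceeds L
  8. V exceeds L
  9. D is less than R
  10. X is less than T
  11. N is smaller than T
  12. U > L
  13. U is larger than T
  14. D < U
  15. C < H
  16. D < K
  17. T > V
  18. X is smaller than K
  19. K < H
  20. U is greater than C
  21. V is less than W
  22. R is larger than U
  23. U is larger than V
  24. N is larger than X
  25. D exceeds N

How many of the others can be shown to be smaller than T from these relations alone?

5

The elements the relations force below T are X, L, N, D, V — no chain reaches any other.
That is 5.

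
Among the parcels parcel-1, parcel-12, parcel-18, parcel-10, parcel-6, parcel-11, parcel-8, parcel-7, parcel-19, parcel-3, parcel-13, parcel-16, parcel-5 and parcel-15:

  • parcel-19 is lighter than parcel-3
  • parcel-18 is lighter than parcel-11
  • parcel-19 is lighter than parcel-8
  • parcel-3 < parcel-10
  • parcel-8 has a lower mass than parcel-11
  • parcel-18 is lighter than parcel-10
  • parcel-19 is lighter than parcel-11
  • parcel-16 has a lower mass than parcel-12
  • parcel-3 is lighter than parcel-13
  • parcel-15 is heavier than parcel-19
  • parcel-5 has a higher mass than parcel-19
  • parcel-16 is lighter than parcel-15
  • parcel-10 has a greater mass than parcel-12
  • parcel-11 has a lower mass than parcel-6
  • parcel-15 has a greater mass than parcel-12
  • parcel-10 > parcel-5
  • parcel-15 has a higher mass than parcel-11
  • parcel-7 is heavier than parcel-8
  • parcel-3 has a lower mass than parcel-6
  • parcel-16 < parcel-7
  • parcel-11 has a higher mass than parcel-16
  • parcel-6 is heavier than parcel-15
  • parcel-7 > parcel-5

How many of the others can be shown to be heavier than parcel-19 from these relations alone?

9

From parcel-19 the given relations immediately reach parcel-5, parcel-8, parcel-3, parcel-11, parcel-15.
From those, parcel-7, parcel-13, parcel-6, parcel-10 — 9 in total.
Nothing else is reachable above parcel-19; 9 in all.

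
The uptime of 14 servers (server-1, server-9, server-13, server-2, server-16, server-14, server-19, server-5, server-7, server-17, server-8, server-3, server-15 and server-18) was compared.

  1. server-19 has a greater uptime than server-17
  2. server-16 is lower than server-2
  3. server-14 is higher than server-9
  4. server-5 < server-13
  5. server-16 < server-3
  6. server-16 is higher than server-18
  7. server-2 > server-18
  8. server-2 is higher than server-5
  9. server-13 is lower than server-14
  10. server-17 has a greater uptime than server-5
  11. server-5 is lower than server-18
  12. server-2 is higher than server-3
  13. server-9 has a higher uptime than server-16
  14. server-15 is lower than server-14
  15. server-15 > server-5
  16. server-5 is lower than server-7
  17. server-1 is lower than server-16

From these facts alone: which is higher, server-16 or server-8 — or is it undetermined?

undetermined

Following every chain through server-8: nothing is chained to server-8.
server-16 is not reached, and no chain runs the other way from server-16 to server-8.
So the given relations leave the order of server-8 and server-16 undetermined.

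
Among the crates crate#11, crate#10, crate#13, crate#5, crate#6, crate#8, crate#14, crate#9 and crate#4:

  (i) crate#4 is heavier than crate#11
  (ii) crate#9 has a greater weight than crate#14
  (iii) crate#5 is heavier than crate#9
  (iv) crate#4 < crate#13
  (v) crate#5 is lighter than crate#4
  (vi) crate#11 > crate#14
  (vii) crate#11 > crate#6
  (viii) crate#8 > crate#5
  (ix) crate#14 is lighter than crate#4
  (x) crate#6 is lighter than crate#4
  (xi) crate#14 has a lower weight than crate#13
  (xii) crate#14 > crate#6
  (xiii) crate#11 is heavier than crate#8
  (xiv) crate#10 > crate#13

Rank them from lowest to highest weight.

Nothing is placed below crate#6, so it is least; from there crate#6 < crate#14; crate#14 < crate#9; crate#9 < crate#5; crate#5 < crate#8; crate#8 < crate#11; crate#11 < crate#4; crate#4 < crate#13; crate#13 < crate#10, each given directly.

crate#6 < crate#14 < crate#9 < crate#5 < crate#8 < crate#11 < crate#4 < crate#13 < crate#10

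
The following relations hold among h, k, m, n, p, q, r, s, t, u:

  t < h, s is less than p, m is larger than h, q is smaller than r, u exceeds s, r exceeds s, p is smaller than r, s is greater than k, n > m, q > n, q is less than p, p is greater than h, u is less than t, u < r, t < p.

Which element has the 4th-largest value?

The consecutive relations fix a unique order: k < s < u < t < h < m < n < q < p < r.
Counting 4 from the largest end gives n.

n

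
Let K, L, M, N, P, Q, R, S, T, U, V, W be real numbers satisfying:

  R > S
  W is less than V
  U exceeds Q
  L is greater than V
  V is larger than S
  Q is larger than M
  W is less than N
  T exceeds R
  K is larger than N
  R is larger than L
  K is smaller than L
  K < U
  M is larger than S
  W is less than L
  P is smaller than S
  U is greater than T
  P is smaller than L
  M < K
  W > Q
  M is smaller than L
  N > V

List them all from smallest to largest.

P < S < M < Q < W < V < N < K < L < R < T < U

The consecutive links are each given: P < S; S < M; M < Q; Q < W; W < V; V < N; N < K; K < L; L < R; R < T; T < U.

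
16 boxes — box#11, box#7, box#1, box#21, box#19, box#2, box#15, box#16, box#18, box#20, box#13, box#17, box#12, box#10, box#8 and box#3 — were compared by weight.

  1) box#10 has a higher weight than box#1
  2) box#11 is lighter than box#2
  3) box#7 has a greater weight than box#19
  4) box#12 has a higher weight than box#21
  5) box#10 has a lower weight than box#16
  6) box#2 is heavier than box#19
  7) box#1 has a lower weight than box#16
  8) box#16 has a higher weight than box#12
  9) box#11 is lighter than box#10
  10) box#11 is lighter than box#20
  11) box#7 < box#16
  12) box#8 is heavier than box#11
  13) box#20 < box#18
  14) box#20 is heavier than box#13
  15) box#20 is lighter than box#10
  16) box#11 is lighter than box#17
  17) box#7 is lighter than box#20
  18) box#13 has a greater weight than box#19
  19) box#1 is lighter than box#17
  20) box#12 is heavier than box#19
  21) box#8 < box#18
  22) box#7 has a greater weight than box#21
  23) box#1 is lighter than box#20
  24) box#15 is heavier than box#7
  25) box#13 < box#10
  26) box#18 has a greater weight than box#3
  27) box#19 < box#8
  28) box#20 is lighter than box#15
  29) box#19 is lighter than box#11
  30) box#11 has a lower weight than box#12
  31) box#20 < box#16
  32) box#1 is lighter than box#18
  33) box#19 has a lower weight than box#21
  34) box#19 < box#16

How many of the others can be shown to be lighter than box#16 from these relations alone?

From box#16 the given relations immediately reach box#1, box#19, box#7, box#20, box#12, box#10.
From those, box#21, box#11, box#13 — 9 in total.
No other element is forced below box#16 by the given relations, so the count is 9.

9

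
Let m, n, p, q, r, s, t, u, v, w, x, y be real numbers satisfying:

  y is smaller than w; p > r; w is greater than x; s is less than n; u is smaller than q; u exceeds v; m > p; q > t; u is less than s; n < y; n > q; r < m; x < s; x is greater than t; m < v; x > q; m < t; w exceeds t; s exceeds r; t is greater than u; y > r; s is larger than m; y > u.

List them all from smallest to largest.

r < p < m < v < u < t < q < x < s < n < y < w

Each adjacent pair is fixed by a given relation: r < p; p < m; m < v; v < u; u < t; t < q; q < x; x < s; s < n; n < y; y < w. Chaining them end to end gives the full order.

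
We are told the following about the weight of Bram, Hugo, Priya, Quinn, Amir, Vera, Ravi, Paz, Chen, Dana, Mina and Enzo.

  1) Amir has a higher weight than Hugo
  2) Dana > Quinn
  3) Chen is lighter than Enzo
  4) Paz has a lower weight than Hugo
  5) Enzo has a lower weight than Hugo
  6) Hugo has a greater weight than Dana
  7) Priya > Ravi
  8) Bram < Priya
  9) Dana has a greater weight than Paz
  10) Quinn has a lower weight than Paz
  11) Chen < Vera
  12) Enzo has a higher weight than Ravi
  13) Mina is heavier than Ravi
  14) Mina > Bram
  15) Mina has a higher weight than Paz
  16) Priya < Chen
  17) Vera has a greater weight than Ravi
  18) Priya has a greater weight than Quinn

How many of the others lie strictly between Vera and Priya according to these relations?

1

Chaining upward from Priya reaches: Chen, Enzo, Hugo, Amir.
Chaining downward from Vera reaches: Ravi, Bram, Quinn, Chen.
Strictly between Priya and Vera are those in both lists: Chen — 1 element.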